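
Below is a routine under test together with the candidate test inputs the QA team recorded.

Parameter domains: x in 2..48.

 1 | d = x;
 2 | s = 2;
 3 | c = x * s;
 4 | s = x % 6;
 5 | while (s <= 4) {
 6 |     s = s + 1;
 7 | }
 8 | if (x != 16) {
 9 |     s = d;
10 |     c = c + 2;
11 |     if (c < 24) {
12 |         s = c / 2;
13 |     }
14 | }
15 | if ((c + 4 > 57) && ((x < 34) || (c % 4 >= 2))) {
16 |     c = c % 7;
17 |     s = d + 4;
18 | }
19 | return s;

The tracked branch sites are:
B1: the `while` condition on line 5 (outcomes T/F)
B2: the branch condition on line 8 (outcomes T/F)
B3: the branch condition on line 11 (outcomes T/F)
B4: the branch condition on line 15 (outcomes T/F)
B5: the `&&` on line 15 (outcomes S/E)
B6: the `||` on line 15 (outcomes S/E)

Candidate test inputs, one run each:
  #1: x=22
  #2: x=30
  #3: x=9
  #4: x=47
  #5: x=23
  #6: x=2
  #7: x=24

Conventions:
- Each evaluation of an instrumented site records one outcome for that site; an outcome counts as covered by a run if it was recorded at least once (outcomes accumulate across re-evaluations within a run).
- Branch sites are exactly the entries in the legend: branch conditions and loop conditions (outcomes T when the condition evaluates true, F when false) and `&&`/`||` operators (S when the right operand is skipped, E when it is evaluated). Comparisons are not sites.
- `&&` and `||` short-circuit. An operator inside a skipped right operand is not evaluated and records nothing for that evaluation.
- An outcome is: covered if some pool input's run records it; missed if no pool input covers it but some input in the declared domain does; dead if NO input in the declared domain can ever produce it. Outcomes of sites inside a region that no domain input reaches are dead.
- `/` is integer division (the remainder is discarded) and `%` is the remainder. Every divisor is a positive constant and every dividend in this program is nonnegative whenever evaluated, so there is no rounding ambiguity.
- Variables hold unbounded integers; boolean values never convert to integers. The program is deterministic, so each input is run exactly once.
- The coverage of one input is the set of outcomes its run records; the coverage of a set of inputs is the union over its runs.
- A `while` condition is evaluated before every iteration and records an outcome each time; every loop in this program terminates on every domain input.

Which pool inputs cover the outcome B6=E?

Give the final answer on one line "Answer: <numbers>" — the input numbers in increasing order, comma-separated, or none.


input #1 (x=22): misses B6=E
input #2 (x=30): misses B6=E
input #3 (x=9): misses B6=E
input #4 (x=47): covers B6=E
input #5 (x=23): misses B6=E
input #6 (x=2): misses B6=E
input #7 (x=24): misses B6=E
Answer: 4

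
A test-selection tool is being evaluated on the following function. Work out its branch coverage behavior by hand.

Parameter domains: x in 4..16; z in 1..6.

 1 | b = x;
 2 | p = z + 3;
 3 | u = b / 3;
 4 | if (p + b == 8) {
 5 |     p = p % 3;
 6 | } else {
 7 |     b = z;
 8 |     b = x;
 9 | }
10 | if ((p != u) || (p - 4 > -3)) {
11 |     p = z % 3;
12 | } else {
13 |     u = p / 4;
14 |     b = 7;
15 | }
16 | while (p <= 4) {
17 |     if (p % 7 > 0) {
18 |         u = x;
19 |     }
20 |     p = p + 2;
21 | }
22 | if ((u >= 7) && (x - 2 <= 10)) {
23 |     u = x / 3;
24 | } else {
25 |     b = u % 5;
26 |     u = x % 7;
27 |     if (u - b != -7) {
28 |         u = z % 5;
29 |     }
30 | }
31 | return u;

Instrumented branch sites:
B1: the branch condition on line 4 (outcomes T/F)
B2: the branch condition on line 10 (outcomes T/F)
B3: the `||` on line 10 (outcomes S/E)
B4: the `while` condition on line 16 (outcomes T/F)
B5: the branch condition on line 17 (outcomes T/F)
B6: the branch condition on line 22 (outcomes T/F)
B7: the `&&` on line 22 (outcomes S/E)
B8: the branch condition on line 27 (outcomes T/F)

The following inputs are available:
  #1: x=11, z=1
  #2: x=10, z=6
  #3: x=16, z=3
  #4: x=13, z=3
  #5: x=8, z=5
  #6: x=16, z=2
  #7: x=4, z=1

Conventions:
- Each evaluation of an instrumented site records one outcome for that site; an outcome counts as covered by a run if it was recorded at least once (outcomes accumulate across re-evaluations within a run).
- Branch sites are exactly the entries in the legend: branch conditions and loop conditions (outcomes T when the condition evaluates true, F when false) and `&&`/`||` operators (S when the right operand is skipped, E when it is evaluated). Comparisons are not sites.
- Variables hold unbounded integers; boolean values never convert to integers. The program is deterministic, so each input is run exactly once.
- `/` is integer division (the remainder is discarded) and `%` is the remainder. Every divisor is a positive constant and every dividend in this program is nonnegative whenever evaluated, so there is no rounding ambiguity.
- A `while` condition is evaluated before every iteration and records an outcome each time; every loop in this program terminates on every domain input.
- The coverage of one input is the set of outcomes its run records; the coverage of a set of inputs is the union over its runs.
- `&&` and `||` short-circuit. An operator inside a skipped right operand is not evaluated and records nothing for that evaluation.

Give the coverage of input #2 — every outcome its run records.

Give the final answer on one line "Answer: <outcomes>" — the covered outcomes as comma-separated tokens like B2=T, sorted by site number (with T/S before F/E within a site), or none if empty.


Simulating input #2 (x=10, z=6) step by step:
  B1->F, B3->S, B2->T, B4->T, B5->F, B4->T, B5->T, B4->T, B5->T, B4->F
  B7->E, B6->T
distinct outcomes covered: B1=F, B2=T, B3=S, B4=T, B4=F, B5=T, B5=F, B6=T, B7=E
Answer: B1=F, B2=T, B3=S, B4=T, B4=F, B5=T, B5=F, B6=T, B7=E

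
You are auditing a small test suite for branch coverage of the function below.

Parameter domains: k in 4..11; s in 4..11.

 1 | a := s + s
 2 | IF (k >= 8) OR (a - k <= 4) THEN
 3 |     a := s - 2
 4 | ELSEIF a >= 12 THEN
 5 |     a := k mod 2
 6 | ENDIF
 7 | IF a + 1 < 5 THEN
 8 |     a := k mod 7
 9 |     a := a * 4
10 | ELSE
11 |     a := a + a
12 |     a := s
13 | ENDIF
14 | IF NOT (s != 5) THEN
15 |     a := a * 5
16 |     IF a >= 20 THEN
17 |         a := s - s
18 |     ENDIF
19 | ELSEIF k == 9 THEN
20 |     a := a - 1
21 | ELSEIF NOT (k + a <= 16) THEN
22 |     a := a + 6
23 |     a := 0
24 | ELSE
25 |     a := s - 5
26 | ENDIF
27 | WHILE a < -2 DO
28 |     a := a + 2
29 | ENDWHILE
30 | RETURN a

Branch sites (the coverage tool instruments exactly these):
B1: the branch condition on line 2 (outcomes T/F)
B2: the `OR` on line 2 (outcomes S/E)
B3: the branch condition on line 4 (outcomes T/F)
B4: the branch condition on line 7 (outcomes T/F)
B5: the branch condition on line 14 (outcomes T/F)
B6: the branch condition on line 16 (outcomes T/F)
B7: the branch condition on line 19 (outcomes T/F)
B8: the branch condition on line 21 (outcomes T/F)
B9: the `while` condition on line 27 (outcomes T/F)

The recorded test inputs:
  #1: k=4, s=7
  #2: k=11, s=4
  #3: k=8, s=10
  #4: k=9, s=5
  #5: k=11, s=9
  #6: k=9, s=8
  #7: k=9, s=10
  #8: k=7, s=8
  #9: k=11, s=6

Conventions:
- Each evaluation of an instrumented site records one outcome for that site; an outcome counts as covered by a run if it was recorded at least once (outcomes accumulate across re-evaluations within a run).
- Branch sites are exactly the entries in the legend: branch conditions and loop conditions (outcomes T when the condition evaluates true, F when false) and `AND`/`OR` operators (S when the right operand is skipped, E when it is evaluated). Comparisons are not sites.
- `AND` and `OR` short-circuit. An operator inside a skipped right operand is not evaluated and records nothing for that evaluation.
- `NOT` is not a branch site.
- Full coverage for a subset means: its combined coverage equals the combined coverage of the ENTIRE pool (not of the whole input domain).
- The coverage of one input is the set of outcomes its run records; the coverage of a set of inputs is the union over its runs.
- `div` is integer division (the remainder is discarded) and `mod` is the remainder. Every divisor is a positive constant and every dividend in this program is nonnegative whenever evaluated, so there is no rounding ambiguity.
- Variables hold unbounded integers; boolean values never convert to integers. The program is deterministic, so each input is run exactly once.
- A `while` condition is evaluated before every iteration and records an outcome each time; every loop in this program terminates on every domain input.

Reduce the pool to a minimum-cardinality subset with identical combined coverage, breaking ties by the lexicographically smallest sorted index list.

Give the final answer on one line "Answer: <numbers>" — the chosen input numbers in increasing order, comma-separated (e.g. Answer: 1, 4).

input #1, k=4, s=7: events B2->E, B1->F, B3->T, B4->T, B5->F, B7->F, B8->T, B9->F; outcomes B1=F, B2=E, B3=T, B4=T, B5=F, B7=F, B8=T, B9=F
input #2, k=11, s=4: events B2->S, B1->T, B4->T, B5->F, B7->F, B8->T, B9->F; outcomes B1=T, B2=S, B4=T, B5=F, B7=F, B8=T, B9=F
input #3, k=8, s=10: events B2->S, B1->T, B4->F, B5->F, B7->F, B8->T, B9->F; outcomes B1=T, B2=S, B4=F, B5=F, B7=F, B8=T, B9=F
input #4, k=9, s=5: events B2->S, B1->T, B4->T, B5->T, B6->T, B9->F; outcomes B1=T, B2=S, B4=T, B5=T, B6=T, B9=F
input #5, k=11, s=9: events B2->S, B1->T, B4->F, B5->F, B7->F, B8->T, B9->F; outcomes B1=T, B2=S, B4=F, B5=F, B7=F, B8=T, B9=F
input #6, k=9, s=8: events B2->S, B1->T, B4->F, B5->F, B7->T, B9->F; outcomes B1=T, B2=S, B4=F, B5=F, B7=T, B9=F
input #7, k=9, s=10: events B2->S, B1->T, B4->F, B5->F, B7->T, B9->F; outcomes B1=T, B2=S, B4=F, B5=F, B7=T, B9=F
input #8, k=7, s=8: events B2->E, B1->F, B3->T, B4->T, B5->F, B7->F, B8->F, B9->F; outcomes B1=F, B2=E, B3=T, B4=T, B5=F, B7=F, B8=F, B9=F
input #9, k=11, s=6: events B2->S, B1->T, B4->F, B5->F, B7->F, B8->T, B9->F; outcomes B1=T, B2=S, B4=F, B5=F, B7=F, B8=T, B9=F
together the pool reaches 15 outcomes: B1=T, B1=F, B2=S, B2=E, B3=T, B4=T, B4=F, B5=T, B5=F, B6=T, B7=T, B7=F, B8=T, B8=F, B9=F
every size-1 subset falls short of the 15 outcomes (best: 8/15)
every size-2 subset falls short of the 15 outcomes (best: 12/15)
every size-3 subset falls short of the 15 outcomes (best: 14/15)
size 4: inputs {1, 4, 6, 8} cover all 15 outcomes, and no lexicographically smaller subset of this size does

Answer: 1, 4, 6, 8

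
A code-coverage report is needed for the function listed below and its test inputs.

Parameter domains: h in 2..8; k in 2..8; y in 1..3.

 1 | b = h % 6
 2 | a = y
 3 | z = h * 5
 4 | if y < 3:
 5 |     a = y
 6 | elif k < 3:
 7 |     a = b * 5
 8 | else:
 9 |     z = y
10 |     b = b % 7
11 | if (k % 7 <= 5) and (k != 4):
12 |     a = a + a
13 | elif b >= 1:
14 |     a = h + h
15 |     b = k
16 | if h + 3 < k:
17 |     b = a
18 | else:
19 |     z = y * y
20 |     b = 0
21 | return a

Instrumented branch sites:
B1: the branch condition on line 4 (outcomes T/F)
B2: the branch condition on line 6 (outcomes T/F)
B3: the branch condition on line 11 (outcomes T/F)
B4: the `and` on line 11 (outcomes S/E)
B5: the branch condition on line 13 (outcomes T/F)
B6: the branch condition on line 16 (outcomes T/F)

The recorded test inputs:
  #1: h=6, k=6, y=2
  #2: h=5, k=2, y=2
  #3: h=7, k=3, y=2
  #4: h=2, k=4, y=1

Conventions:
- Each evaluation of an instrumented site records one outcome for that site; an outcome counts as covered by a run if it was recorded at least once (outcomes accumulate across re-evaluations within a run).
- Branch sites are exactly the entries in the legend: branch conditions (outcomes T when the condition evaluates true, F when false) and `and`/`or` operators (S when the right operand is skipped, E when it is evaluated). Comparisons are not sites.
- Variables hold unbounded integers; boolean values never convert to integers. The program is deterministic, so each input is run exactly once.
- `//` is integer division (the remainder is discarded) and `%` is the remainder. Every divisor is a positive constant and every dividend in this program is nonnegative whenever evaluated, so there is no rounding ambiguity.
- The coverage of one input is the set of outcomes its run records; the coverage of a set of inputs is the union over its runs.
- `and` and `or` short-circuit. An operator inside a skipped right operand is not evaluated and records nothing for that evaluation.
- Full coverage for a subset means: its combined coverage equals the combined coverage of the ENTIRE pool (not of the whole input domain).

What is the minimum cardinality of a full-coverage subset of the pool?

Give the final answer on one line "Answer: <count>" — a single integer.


test 1 (h=6, k=6, y=2) fires B1->T, B4->S, B3->F, B5->F, B6->F; hits B1=T, B3=F, B4=S, B5=F, B6=F
test 2 (h=5, k=2, y=2) fires B1->T, B4->E, B3->T, B6->F; hits B1=T, B3=T, B4=E, B6=F
test 3 (h=7, k=3, y=2) fires B1->T, B4->E, B3->T, B6->F; hits B1=T, B3=T, B4=E, B6=F
test 4 (h=2, k=4, y=1) fires B1->T, B4->E, B3->F, B5->T, B6->F; hits B1=T, B3=F, B4=E, B5=T, B6=F
union over all inputs: B1=T, B3=T, B3=F, B4=S, B4=E, B5=T, B5=F, B6=F (8 outcomes)
size 1 is not enough: best union over all size-1 subsets is 5/8
size 2 is not enough: best union over all size-2 subsets is 7/8
the canonical winner is {1, 2, 4}: size 3, full 8-outcome coverage, earliest index list among size-3 covers
Answer: 3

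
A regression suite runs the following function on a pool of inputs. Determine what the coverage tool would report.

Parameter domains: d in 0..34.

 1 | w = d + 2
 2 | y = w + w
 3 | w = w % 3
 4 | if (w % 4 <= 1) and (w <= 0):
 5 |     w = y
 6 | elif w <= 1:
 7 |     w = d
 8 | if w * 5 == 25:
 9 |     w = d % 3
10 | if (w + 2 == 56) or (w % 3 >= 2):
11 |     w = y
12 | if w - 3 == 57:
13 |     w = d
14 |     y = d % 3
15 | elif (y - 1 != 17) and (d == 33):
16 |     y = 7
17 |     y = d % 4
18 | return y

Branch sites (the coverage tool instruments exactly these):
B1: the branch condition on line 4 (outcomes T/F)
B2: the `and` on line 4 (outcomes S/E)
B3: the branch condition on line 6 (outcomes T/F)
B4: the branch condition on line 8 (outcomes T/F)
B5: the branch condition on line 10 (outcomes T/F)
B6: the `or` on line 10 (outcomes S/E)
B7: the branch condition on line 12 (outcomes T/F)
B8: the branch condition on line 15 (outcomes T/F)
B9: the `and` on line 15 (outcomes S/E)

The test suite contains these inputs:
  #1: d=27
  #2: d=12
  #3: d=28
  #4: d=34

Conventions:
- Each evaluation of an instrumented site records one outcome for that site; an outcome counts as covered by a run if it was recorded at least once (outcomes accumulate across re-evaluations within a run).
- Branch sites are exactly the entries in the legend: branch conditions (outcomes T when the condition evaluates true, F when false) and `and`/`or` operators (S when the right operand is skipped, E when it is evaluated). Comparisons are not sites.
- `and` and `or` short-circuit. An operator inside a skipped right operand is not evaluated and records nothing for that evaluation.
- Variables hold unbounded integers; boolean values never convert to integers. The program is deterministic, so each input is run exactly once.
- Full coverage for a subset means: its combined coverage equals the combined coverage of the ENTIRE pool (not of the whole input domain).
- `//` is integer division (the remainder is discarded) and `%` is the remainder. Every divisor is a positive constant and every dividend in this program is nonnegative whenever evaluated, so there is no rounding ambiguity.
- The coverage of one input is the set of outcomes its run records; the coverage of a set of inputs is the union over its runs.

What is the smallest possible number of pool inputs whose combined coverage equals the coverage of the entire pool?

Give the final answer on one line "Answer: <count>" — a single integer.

run #1 (d=27) runs B2->S, B1->F, B3->F, B4->F, B6->E, B5->T, B7->F, B9->E, B8->F; records B1=F, B2=S, B3=F, B4=F, B5=T, B6=E, B7=F, B8=F, B9=E
run #2 (d=12) runs B2->S, B1->F, B3->F, B4->F, B6->E, B5->T, B7->F, B9->E, B8->F; records B1=F, B2=S, B3=F, B4=F, B5=T, B6=E, B7=F, B8=F, B9=E
run #3 (d=28) runs B2->E, B1->T, B4->F, B6->E, B5->F, B7->T; records B1=T, B2=E, B4=F, B5=F, B6=E, B7=T
run #4 (d=34) runs B2->E, B1->T, B4->F, B6->E, B5->F, B7->F, B9->E, B8->F; records B1=T, B2=E, B4=F, B5=F, B6=E, B7=F, B8=F, B9=E
union over all inputs: B1=T, B1=F, B2=S, B2=E, B3=F, B4=F, B5=T, B5=F, B6=E, B7=T, B7=F, B8=F, B9=E (13 outcomes)
every size-1 subset falls short of the 13 outcomes (best: 9/13)
the canonical winner is {1, 3}: size 2, full 13-outcome coverage, earliest index list among size-2 covers

Answer: 2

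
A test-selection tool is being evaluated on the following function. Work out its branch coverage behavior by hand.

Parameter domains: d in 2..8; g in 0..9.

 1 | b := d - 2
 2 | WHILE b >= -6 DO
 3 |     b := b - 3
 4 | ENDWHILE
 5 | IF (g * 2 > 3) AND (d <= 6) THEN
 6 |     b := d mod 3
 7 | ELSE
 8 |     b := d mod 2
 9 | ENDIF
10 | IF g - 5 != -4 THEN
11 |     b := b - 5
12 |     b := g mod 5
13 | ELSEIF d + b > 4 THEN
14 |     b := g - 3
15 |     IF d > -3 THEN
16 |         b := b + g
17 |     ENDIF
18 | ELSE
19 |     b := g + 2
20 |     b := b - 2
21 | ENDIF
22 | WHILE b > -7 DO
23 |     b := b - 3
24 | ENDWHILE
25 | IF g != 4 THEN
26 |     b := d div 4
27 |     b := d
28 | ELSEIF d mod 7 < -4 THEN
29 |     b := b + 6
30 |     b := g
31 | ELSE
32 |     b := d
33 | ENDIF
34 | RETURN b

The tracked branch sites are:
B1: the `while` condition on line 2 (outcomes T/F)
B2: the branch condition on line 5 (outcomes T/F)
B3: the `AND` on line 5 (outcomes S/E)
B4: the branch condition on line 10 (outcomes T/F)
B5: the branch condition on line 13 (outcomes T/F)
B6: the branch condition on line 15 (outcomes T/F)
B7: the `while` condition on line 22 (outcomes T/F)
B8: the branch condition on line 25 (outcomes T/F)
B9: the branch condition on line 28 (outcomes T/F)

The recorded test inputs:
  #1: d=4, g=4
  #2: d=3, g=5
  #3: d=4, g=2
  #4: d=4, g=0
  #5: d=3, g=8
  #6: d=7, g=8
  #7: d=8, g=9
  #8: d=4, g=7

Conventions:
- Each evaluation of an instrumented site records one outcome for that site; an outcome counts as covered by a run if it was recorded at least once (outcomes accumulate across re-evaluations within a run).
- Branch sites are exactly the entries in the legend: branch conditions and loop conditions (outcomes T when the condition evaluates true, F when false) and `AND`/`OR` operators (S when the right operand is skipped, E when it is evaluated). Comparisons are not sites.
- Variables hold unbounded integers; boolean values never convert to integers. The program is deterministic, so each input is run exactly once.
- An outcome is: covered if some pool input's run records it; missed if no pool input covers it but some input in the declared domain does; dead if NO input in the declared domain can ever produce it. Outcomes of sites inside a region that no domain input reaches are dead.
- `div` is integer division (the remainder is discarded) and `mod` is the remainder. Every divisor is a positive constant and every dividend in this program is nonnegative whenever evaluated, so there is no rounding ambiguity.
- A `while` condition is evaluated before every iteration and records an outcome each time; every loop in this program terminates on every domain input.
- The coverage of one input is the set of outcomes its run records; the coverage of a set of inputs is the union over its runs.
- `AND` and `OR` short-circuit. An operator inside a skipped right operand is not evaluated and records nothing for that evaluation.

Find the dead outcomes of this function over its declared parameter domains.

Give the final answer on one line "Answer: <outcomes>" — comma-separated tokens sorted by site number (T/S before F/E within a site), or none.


sweeping the full domain (70 inputs) for each outcome:
  B6=F: zero occurrences over every domain input -> dead
  B9=T: zero occurrences over every domain input -> dead
  reachable outcomes have witnesses, e.g. B1=T (e.g. d=2, g=0), B1=F (e.g. d=2, g=0), B2=T (e.g. d=2, g=2), B2=F (e.g. d=2, g=0)
Answer: B6=F, B9=T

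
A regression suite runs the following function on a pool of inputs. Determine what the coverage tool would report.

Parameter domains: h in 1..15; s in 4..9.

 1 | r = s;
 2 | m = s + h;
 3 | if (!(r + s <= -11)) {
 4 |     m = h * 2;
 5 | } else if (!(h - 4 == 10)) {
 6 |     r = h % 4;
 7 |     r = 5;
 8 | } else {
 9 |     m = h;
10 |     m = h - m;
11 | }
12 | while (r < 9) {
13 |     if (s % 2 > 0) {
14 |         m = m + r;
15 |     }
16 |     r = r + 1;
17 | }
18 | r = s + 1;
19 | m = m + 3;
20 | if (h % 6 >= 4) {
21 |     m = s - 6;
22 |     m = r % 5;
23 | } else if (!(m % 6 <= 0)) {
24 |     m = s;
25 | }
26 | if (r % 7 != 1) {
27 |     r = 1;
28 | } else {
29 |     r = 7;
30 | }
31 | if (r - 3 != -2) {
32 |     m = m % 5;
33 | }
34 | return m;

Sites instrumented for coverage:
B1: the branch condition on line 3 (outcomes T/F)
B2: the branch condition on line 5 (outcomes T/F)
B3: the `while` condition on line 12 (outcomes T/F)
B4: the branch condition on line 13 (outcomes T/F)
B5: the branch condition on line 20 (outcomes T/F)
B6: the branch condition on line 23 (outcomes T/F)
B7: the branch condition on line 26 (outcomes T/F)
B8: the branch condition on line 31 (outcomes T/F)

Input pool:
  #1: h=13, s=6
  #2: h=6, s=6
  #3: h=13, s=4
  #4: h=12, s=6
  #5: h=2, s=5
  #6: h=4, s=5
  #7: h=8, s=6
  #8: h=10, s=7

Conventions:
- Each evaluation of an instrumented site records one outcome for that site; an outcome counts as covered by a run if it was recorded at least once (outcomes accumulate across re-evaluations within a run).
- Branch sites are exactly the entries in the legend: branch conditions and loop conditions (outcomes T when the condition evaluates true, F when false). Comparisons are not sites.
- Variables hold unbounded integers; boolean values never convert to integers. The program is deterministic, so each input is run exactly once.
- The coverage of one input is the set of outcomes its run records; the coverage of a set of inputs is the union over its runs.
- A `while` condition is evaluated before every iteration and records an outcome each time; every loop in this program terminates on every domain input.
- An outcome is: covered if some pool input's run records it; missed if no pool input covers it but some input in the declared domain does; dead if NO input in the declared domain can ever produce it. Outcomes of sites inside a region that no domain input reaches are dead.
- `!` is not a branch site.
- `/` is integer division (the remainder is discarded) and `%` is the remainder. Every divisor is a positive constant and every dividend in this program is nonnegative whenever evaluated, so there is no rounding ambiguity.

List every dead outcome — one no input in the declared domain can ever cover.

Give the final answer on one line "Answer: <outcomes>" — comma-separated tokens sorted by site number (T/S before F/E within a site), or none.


checking every outcome against all 90 domain inputs:
  B1=F: unreachable across the whole domain -> dead
  B2=T: unreachable across the whole domain -> dead
  B2=F: unreachable across the whole domain -> dead
  reachable outcomes have witnesses, e.g. B1=T (e.g. h=1, s=4), B3=T (e.g. h=1, s=4), B3=F (e.g. h=1, s=4), B4=T (e.g. h=1, s=5)
Answer: B1=F, B2=T, B2=F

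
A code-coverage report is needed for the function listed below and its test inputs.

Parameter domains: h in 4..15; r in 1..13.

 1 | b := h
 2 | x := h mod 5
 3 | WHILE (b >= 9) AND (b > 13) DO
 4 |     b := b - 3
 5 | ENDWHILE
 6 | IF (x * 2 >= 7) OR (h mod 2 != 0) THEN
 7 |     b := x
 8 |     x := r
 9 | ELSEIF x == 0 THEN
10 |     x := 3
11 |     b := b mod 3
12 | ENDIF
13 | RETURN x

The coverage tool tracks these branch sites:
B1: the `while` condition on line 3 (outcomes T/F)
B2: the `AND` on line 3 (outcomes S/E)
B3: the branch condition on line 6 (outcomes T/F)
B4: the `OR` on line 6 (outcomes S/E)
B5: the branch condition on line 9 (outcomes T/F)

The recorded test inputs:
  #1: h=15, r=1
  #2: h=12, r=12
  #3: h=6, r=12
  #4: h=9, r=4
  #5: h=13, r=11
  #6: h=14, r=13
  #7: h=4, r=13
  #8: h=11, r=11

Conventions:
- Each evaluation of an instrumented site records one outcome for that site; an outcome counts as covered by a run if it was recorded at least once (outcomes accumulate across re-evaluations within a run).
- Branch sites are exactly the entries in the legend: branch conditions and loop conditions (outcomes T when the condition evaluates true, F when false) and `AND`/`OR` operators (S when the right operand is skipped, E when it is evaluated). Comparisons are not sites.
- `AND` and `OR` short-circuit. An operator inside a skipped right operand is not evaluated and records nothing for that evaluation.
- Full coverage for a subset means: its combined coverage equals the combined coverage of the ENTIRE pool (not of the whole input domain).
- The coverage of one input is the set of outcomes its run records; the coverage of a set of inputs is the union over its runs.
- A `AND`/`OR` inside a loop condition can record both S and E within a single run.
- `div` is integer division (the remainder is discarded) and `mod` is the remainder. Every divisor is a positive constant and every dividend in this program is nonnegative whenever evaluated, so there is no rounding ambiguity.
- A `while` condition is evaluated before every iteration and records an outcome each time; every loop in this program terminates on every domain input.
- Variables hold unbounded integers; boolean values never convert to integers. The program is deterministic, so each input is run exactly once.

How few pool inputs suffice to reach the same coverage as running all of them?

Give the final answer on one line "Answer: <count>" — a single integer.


#1 (h=15, r=1) -> covered: B1=T, B1=F, B2=E, B3=T, B4=E
#2 (h=12, r=12) -> covered: B1=F, B2=E, B3=F, B4=E, B5=F
#3 (h=6, r=12) -> covered: B1=F, B2=S, B3=F, B4=E, B5=F
#4 (h=9, r=4) -> covered: B1=F, B2=E, B3=T, B4=S
#5 (h=13, r=11) -> covered: B1=F, B2=E, B3=T, B4=E
#6 (h=14, r=13) -> covered: B1=T, B1=F, B2=E, B3=T, B4=S
#7 (h=4, r=13) -> covered: B1=F, B2=S, B3=T, B4=S
#8 (h=11, r=11) -> covered: B1=F, B2=E, B3=T, B4=E
together the pool reaches 9 outcomes: B1=T, B1=F, B2=S, B2=E, B3=T, B3=F, B4=S, B4=E, B5=F
no size-1 subset reaches all 9 outcomes (best union: 5/9)
the canonical winner is {3, 6}: size 2, full 9-outcome coverage, earliest index list among size-2 covers
Answer: 2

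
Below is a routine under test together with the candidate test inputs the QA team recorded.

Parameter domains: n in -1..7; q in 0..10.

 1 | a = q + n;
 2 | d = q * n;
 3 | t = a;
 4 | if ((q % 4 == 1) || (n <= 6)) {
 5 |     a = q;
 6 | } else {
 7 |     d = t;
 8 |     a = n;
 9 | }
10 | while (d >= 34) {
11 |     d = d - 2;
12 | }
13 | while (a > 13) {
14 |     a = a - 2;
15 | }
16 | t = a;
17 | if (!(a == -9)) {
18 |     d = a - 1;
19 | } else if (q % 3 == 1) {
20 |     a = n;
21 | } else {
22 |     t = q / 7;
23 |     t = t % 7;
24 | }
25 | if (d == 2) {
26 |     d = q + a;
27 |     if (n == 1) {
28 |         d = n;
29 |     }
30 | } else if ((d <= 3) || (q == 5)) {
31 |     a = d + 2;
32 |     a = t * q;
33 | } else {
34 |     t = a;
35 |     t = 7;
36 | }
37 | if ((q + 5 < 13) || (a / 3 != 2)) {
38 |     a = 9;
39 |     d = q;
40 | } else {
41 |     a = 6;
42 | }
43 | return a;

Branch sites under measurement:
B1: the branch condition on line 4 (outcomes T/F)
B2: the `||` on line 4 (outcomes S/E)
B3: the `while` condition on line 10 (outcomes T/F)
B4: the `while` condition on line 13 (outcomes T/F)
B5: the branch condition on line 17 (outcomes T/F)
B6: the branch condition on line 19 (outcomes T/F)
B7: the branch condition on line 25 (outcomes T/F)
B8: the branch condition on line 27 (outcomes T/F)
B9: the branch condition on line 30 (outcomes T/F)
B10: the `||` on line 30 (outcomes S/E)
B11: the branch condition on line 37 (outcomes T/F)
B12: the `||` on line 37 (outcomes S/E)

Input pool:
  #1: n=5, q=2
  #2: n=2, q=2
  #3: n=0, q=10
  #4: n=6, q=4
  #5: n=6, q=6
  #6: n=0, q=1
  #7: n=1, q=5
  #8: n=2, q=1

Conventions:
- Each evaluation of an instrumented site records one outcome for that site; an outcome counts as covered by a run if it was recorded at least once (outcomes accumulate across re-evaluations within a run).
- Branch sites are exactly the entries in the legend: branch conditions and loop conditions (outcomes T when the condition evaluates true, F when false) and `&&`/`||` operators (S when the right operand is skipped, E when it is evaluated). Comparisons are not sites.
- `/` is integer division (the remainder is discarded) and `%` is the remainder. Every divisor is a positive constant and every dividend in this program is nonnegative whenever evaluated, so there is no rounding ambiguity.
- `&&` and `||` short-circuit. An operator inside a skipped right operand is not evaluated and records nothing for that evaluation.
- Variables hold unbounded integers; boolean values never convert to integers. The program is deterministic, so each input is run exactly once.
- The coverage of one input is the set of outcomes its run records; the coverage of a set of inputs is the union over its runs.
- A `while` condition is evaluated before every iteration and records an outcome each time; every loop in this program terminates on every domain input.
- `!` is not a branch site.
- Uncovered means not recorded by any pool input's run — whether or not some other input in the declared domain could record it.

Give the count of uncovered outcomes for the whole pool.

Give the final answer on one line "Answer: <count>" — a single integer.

#1 (n=5, q=2) -> B2->E, B1->T, B3->F, B4->F, B5->T, B7->F, B10->S, B9->T, B12->S, B11->T; covered: B1=T, B2=E, B3=F, B4=F, B5=T, B7=F, B9=T, B10=S, B11=T, B12=S
#2 (n=2, q=2) -> B2->E, B1->T, B3->F, B4->F, B5->T, B7->F, B10->S, B9->T, B12->S, B11->T; covered: B1=T, B2=E, B3=F, B4=F, B5=T, B7=F, B9=T, B10=S, B11=T, B12=S
#3 (n=0, q=10) -> B2->E, B1->T, B3->F, B4->F, B5->T, B7->F, B10->E, B9->F, B12->E, B11->T; covered: B1=T, B2=E, B3=F, B4=F, B5=T, B7=F, B9=F, B10=E, B11=T, B12=E
#4 (n=6, q=4) -> B2->E, B1->T, B3->F, B4->F, B5->T, B7->F, B10->S, B9->T, B12->S, B11->T; covered: B1=T, B2=E, B3=F, B4=F, B5=T, B7=F, B9=T, B10=S, B11=T, B12=S
#5 (n=6, q=6) -> B2->E, B1->T, B3->T, B3->T, B3->F, B4->F, B5->T, B7->F, B10->E, B9->F, B12->S, B11->T; covered: B1=T, B2=E, B3=T, B3=F, B4=F, B5=T, B7=F, B9=F, B10=E, B11=T, B12=S
#6 (n=0, q=1) -> B2->S, B1->T, B3->F, B4->F, B5->T, B7->F, B10->S, B9->T, B12->S, B11->T; covered: B1=T, B2=S, B3=F, B4=F, B5=T, B7=F, B9=T, B10=S, B11=T, B12=S
#7 (n=1, q=5) -> B2->S, B1->T, B3->F, B4->F, B5->T, B7->F, B10->E, B9->T, B12->S, B11->T; covered: B1=T, B2=S, B3=F, B4=F, B5=T, B7=F, B9=T, B10=E, B11=T, B12=S
#8 (n=2, q=1) -> B2->S, B1->T, B3->F, B4->F, B5->T, B7->F, B10->S, B9->T, B12->S, B11->T; covered: B1=T, B2=S, B3=F, B4=F, B5=T, B7=F, B9=T, B10=S, B11=T, B12=S
union over the pool: B1=T, B2=S, B2=E, B3=T, B3=F, B4=F, B5=T, B7=F, B9=T, B9=F, B10=S, B10=E, B11=T, B12=S, B12=E
uncovered (9 of 24): B1=F, B4=T, B5=F, B6=T, B6=F, B7=T, B8=T, B8=F, B11=F

Answer: 9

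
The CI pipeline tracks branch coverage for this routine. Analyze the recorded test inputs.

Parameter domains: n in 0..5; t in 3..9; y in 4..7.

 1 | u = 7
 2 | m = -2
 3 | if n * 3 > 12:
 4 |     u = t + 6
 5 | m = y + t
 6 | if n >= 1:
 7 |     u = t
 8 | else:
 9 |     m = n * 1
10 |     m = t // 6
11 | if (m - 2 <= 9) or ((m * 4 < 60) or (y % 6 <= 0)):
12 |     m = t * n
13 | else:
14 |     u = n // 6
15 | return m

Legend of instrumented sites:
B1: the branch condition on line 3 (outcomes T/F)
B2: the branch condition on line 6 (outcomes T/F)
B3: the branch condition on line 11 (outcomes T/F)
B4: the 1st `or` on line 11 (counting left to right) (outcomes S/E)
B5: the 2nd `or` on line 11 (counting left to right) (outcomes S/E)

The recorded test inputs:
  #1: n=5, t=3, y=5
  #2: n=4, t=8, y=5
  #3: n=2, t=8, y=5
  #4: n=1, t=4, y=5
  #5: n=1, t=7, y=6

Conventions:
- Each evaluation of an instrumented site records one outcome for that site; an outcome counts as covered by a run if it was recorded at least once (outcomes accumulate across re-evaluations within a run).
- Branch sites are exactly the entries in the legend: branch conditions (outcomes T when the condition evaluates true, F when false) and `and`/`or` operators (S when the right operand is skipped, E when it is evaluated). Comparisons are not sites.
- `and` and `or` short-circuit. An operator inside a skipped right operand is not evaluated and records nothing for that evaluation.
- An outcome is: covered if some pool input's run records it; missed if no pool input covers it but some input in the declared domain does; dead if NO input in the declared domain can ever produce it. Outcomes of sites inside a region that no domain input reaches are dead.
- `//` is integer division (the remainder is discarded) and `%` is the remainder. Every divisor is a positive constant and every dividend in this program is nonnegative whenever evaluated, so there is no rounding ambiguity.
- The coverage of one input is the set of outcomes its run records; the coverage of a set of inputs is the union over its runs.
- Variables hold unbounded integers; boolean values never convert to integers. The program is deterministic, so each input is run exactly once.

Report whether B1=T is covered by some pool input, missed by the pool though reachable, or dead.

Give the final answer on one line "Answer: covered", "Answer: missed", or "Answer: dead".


B1=T is recorded by pool input(s) 1 -> covered
Answer: covered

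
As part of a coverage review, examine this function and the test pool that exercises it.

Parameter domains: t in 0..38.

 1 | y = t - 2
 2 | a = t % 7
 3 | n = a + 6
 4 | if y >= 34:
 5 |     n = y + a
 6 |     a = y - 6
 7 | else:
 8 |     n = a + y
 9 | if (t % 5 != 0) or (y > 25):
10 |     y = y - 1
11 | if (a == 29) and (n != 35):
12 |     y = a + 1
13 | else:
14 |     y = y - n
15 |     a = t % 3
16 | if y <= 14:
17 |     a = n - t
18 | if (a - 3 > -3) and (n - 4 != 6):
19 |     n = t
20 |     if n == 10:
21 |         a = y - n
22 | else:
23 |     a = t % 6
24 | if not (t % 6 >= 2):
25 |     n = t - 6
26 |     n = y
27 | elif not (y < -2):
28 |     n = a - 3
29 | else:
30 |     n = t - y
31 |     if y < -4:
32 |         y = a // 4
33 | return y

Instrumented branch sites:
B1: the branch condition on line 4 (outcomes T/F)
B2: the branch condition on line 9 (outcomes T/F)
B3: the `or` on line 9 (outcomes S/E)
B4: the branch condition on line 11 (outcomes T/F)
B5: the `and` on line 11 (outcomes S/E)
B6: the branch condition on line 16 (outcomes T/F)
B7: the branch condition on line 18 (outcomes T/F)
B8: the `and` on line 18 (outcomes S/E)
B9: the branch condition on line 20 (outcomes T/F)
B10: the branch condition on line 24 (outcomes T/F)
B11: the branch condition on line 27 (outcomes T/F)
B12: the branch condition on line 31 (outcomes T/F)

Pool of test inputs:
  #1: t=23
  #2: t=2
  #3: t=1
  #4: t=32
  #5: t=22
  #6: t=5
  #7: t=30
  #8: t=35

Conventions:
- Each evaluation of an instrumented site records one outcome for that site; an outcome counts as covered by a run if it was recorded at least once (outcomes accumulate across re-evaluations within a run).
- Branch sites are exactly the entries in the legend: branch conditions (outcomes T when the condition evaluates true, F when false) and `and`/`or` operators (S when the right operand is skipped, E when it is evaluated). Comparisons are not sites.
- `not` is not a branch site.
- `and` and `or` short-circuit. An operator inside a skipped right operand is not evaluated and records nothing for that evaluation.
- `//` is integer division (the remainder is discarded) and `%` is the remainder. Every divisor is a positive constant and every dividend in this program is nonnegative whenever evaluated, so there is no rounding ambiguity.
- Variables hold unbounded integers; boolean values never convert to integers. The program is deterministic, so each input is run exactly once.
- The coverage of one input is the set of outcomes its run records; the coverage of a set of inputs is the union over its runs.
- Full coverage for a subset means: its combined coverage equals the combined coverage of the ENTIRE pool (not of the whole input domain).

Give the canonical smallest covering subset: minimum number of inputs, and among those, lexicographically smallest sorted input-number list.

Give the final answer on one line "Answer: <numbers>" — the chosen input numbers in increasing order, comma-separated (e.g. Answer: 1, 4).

test 1 (t=23) fires B1->F, B3->S, B2->T, B5->S, B4->F, B6->T, B8->S, B7->F, B10->F, B11->F, B12->F; hits B1=F, B2=T, B3=S, B4=F, B5=S, B6=T, B7=F, B8=S, B10=F, B11=F, B12=F
test 2 (t=2) fires B1->F, B3->S, B2->T, B5->S, B4->F, B6->T, B8->S, B7->F, B10->F, B11->F, B12->F; hits B1=F, B2=T, B3=S, B4=F, B5=S, B6=T, B7=F, B8=S, B10=F, B11=F, B12=F
test 3 (t=1) fires B1->F, B3->S, B2->T, B5->S, B4->F, B6->T, B8->S, B7->F, B10->T; hits B1=F, B2=T, B3=S, B4=F, B5=S, B6=T, B7=F, B8=S, B10=T
test 4 (t=32) fires B1->F, B3->S, B2->T, B5->S, B4->F, B6->T, B8->E, B7->T, B9->F, B10->F, B11->F, B12->T; hits B1=F, B2=T, B3=S, B4=F, B5=S, B6=T, B7=T, B8=E, B9=F, B10=F, B11=F, B12=T
test 5 (t=22) fires B1->F, B3->S, B2->T, B5->S, B4->F, B6->T, B8->S, B7->F, B10->F, B11->T; hits B1=F, B2=T, B3=S, B4=F, B5=S, B6=T, B7=F, B8=S, B10=F, B11=T
test 6 (t=5) fires B1->F, B3->E, B2->F, B5->S, B4->F, B6->T, B8->E, B7->T, B9->F, B10->F, B11->F, B12->T; hits B1=F, B2=F, B3=E, B4=F, B5=S, B6=T, B7=T, B8=E, B9=F, B10=F, B11=F, B12=T
test 7 (t=30) fires B1->F, B3->E, B2->T, B5->S, B4->F, B6->T, B8->S, B7->F, B10->T; hits B1=F, B2=T, B3=E, B4=F, B5=S, B6=T, B7=F, B8=S, B10=T
test 8 (t=35) fires B1->F, B3->E, B2->T, B5->S, B4->F, B6->T, B8->S, B7->F, B10->F, B11->T; hits B1=F, B2=T, B3=E, B4=F, B5=S, B6=T, B7=F, B8=S, B10=F, B11=T
together the pool reaches 19 outcomes: B1=F, B2=T, B2=F, B3=S, B3=E, B4=F, B5=S, B6=T, B7=T, B7=F, B8=S, B8=E, B9=F, B10=T, B10=F, B11=T, B11=F, B12=T, B12=F
checked all size-1 subsets: none covers 19 outcomes (max 12/19)
checked all size-2 subsets: none covers 19 outcomes (max 17/19)
checked all size-3 subsets: none covers 19 outcomes (max 18/19)
at size 4, {1, 3, 5, 6} reaches all 19 outcomes; every lexicographically earlier size-4 subset fails

Answer: 1, 3, 5, 6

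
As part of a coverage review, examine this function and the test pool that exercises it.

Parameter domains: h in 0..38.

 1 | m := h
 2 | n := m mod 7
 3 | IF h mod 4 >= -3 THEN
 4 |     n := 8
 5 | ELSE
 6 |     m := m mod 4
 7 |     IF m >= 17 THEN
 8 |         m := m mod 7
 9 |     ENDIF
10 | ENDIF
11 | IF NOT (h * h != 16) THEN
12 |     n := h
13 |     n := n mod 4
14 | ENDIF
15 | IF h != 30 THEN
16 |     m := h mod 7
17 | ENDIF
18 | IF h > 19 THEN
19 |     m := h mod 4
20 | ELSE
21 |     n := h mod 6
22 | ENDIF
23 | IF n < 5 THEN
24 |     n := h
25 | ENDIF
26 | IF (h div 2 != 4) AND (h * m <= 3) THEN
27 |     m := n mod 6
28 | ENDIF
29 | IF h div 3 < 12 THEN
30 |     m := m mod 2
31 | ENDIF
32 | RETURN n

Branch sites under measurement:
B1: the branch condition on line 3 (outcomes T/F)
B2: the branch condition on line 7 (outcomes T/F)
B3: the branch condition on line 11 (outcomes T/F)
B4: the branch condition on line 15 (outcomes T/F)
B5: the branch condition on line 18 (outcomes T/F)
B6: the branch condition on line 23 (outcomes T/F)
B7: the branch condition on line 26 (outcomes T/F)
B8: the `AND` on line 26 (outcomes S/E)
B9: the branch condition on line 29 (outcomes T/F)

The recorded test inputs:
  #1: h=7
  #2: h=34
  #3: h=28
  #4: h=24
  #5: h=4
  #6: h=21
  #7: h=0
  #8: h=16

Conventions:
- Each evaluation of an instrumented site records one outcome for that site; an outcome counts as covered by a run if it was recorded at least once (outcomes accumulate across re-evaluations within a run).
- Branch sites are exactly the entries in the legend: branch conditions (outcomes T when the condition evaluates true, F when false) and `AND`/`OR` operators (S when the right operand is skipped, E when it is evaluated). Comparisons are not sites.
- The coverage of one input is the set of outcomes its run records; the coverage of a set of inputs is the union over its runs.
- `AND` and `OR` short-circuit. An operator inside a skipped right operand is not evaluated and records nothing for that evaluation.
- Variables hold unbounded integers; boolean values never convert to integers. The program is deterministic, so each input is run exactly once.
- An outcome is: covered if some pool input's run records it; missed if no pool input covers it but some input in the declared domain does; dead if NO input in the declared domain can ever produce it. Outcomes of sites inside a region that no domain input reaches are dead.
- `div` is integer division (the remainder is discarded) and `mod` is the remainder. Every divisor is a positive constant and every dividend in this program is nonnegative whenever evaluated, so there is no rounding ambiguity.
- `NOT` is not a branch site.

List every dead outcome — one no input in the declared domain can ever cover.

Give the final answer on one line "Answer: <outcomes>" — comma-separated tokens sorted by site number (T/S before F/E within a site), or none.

exhaustive pass over the 39-input domain:
  B1=F: zero occurrences over every domain input -> dead
  B2=T: zero occurrences over every domain input -> dead
  B2=F: zero occurrences over every domain input -> dead
  reachable outcomes have witnesses, e.g. B1=T (e.g. h=0), B3=T (e.g. h=4), B3=F (e.g. h=0), B4=T (e.g. h=0)

Answer: B1=F, B2=T, B2=F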